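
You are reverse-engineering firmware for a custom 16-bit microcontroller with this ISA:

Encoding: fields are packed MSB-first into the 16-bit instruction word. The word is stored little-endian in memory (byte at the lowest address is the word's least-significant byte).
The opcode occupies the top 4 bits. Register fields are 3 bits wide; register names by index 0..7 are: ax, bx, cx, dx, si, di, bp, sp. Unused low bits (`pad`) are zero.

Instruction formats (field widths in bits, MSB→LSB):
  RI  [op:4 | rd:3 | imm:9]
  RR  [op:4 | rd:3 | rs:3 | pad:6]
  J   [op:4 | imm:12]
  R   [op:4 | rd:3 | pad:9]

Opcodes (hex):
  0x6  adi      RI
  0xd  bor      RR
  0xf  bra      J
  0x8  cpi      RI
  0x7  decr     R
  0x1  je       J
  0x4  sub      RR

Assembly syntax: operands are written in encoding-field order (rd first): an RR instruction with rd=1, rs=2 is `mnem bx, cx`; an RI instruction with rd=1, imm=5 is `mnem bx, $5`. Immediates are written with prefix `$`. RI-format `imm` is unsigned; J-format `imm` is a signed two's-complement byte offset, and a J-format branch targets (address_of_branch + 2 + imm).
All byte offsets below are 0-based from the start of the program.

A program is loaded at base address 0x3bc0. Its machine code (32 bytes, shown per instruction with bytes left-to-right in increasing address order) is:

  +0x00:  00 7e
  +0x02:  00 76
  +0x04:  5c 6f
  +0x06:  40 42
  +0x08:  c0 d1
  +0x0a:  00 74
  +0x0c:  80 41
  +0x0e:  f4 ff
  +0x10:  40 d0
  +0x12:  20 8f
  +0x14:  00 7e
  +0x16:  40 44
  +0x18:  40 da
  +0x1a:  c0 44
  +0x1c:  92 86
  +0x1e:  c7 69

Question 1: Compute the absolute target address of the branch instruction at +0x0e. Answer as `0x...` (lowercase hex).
off 0x0e: read f4 ff as little → 0xfff4
  op=0xfff4>>12=0xf ⇒ bra (J)
  [11:0] imm=4084 (s12→-12) = $-12
  target = base 0x3bc0 + off 0x0e + 2 + imm -12 = 0x3bc4

0x3bc4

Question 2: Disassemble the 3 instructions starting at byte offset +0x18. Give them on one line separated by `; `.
off 0x18: read 40 da as little → 0xda40
  opcode bits[15:12]=0xd: bor/RR
  rd@[11:9]=0x5 ⇒ di
  rs@[8:6]=0x1 ⇒ bx
off 0x1a: read c0 44 as little → 0x44c0
  opcode bits[15:12]=0x4: sub/RR
  rd@[11:9]=0x2 ⇒ cx
  rs@[8:6]=0x3 ⇒ dx
off 0x1c: read 92 86 as little → 0x8692
  opcode bits[15:12]=0x8: cpi/RI
  rd@[11:9]=0x3 ⇒ dx
  imm@[8:0]=0x92 ⇒ $146

bor di, bx; sub cx, dx; cpi dx, $146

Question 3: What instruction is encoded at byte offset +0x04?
adi sp, $348

+0x04: 5c 6f ⇒ word 0x6f5c (little)
  top 4b → 0x6 → adi [RI]
  rd: (w>>9)&0x7=0x7 → sp
  imm: (w>>0)&0x1ff=0x15c → $348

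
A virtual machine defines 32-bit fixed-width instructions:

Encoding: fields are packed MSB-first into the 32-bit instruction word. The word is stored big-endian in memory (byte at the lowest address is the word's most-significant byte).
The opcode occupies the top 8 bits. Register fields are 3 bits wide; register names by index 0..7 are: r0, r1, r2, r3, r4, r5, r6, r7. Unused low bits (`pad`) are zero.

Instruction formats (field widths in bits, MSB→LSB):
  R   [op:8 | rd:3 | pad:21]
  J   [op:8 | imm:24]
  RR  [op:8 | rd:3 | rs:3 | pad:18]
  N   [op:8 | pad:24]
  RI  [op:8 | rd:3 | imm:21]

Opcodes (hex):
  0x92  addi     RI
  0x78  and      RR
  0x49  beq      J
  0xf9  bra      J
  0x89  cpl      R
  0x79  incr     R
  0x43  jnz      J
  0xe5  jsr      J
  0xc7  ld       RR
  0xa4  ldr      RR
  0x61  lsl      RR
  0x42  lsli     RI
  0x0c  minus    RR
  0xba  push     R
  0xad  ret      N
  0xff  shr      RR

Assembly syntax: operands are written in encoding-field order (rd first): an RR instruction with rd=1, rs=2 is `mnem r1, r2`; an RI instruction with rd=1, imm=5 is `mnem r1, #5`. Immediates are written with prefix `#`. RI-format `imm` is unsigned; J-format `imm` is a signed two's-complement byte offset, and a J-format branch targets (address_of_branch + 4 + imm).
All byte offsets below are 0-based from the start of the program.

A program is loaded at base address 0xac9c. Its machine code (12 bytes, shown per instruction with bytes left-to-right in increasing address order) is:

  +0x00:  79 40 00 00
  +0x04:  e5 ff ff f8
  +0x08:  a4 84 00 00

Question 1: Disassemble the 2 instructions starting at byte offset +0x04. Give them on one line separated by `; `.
+0x04: e5 ff ff f8 ⇒ word 0xe5fffff8 (big)
  opcode bits[31:24]=0xe5: jsr/J
  imm: (w>>0)&0xffffff=0xfffff8 (s24→-8) → #-8
+0x08: a4 84 00 00 ⇒ word 0xa4840000 (big)
  opcode bits[31:24]=0xa4: ldr/RR
  rd: (w>>21)&0x7=0x4 → r4
  rs: (w>>18)&0x7=0x1 → r1

jsr #-8; ldr r4, r1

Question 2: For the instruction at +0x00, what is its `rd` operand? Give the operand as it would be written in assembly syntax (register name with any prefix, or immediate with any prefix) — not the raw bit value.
r2

+0x00: 79 40 00 00 ⇒ word 0x79400000 (big)
  op=0x79400000>>24=0x79 ⇒ incr (R)
  rd@[23:21]=0x2 ⇒ r2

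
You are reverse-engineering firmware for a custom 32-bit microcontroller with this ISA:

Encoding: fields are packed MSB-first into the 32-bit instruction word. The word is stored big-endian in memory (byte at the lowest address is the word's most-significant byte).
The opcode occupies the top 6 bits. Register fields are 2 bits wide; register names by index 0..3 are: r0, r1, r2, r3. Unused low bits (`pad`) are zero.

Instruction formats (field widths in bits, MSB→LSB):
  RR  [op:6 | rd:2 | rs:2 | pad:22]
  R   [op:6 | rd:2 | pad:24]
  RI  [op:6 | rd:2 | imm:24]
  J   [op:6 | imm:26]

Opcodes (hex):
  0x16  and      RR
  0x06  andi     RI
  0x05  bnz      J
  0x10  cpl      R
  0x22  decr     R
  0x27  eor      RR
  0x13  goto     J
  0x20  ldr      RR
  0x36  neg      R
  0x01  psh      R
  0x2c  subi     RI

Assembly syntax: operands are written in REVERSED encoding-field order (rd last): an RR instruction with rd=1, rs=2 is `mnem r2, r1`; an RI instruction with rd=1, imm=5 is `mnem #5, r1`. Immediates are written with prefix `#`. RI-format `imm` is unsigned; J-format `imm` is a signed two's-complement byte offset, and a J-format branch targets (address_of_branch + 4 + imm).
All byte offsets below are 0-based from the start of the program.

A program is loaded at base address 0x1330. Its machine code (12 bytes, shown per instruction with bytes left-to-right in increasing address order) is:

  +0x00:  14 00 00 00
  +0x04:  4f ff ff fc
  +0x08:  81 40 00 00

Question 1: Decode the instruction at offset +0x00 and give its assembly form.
bnz #0

@+00  big-endian(14 00 00 00) = 0x14000000
  op=0x14000000>>26=0x5 ⇒ bnz (J)
  imm@[25:0]=0x0 ⇒ #0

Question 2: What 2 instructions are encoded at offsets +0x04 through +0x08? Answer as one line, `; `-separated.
goto #-4; ldr r1, r1

off 0x04: read 4f ff ff fc as big → 0x4ffffffc
  opcode bits[31:26]=0x13: goto/J
  imm@[25:0]=0x3fffffc (s26→-4) ⇒ #-4
off 0x08: read 81 40 00 00 as big → 0x81400000
  opcode bits[31:26]=0x20: ldr/RR
  rd@[25:24]=0x1 ⇒ r1
  rs@[23:22]=0x1 ⇒ r1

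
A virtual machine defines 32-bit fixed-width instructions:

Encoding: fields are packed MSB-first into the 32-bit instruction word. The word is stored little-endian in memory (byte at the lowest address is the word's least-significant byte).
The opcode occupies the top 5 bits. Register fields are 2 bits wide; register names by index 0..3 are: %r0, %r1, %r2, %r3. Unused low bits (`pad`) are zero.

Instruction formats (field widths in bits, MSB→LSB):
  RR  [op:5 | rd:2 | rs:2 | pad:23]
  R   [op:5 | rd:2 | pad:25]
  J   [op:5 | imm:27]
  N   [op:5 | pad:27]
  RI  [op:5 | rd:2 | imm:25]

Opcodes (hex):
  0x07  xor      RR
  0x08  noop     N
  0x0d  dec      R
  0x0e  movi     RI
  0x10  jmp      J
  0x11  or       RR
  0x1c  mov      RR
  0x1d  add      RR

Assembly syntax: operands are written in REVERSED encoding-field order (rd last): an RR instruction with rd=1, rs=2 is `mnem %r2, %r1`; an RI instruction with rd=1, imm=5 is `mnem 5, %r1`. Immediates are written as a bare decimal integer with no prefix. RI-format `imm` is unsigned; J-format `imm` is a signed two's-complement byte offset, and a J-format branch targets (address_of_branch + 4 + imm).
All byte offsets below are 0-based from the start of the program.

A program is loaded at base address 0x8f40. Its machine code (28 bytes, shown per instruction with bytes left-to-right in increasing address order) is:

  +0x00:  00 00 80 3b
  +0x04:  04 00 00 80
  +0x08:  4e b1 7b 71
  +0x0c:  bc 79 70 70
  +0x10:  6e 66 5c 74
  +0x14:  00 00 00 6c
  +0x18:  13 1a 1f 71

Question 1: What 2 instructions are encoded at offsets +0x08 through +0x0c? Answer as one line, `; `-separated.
movi 24883534, %r0; movi 7371196, %r0

@+08  little-endian(4e b1 7b 71) = 0x717bb14e
  opcode bits[31:27]=0xe: movi/RI
  [26:25] rd=0 = %r0
  [24:0] imm=24883534 = 24883534
@+0c  little-endian(bc 79 70 70) = 0x707079bc
  opcode bits[31:27]=0xe: movi/RI
  [26:25] rd=0 = %r0
  [24:0] imm=7371196 = 7371196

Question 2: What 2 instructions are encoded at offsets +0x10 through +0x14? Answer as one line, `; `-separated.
[10] 6e 66 5c 74 → 0x745c666e
  op=0x745c666e>>27=0xe ⇒ movi (RI)
  [26:25] rd=2 = %r2
  [24:0] imm=6055534 = 6055534
[14] 00 00 00 6c → 0x6c000000
  op=0x6c000000>>27=0xd ⇒ dec (R)
  [26:25] rd=2 = %r2

movi 6055534, %r2; dec %r2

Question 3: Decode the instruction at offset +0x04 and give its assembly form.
+0x04: 04 00 00 80 ⇒ word 0x80000004 (little)
  opcode bits[31:27]=0x10: jmp/J
  imm: (w>>0)&0x7ffffff=0x4 → 4

jmp 4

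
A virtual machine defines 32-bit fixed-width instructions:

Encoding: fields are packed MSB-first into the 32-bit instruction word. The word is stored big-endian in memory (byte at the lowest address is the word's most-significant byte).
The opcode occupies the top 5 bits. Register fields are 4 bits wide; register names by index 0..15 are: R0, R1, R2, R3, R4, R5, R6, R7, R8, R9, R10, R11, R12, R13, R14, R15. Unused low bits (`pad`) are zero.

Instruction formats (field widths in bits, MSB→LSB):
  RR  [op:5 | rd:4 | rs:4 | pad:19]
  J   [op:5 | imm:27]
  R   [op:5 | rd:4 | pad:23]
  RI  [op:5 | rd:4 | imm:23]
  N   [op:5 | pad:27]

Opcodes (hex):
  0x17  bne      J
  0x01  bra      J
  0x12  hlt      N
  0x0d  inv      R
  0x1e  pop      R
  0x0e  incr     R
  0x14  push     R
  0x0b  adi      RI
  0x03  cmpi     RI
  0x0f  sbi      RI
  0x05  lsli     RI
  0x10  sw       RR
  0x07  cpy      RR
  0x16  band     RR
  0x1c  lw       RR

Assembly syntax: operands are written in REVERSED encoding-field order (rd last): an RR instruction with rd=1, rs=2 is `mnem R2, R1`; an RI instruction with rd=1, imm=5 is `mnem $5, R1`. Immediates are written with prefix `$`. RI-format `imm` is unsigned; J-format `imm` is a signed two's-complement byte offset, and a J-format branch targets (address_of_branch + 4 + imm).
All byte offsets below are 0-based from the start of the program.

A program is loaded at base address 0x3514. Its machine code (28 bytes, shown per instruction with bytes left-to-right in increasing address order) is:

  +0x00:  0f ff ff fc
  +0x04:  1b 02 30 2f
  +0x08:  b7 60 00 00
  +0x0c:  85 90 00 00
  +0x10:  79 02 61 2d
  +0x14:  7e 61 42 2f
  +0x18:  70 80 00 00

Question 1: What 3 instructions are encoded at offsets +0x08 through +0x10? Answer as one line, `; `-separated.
@+08  big-endian(b7 60 00 00) = 0xb7600000
  top 5b → 0x16 → band [RR]
  rd@[26:23]=0xe ⇒ R14
  rs@[22:19]=0xc ⇒ R12
@+0c  big-endian(85 90 00 00) = 0x85900000
  top 5b → 0x10 → sw [RR]
  rd@[26:23]=0xb ⇒ R11
  rs@[22:19]=0x2 ⇒ R2
@+10  big-endian(79 02 61 2d) = 0x7902612d
  top 5b → 0xf → sbi [RI]
  rd@[26:23]=0x2 ⇒ R2
  imm@[22:0]=0x2612d ⇒ $155949

band R12, R14; sw R2, R11; sbi $155949, R2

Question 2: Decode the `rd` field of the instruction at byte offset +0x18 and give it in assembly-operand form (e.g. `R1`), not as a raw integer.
R1

off 0x18: read 70 80 00 00 as big → 0x70800000
  op=0x70800000>>27=0xe ⇒ incr (R)
  rd: (w>>23)&0xf=0x1 → R1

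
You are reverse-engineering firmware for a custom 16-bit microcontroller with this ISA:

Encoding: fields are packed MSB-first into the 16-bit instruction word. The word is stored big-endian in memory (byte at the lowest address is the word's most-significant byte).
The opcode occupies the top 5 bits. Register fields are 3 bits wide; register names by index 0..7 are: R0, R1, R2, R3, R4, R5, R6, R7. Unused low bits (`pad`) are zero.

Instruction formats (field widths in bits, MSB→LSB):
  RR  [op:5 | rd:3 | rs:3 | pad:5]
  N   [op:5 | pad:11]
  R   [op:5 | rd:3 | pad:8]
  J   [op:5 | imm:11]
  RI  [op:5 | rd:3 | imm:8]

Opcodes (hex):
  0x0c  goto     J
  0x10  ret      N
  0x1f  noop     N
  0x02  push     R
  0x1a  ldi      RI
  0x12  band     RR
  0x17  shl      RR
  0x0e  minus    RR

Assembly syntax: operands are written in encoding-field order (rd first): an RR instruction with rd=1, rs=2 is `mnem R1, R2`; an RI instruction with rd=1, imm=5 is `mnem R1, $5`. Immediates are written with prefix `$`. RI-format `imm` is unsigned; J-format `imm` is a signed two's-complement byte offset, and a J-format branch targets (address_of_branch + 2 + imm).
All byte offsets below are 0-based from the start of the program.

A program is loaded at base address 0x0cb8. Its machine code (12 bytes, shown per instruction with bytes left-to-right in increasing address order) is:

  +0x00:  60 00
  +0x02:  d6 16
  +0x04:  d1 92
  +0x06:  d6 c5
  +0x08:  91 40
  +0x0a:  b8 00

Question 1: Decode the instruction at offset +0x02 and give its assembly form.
ldi R6, $22

[02] d6 16 → 0xd616
  opcode bits[15:11]=0x1a: ldi/RI
  rd: (w>>8)&0x7=0x6 → R6
  imm: (w>>0)&0xff=0x16 → $22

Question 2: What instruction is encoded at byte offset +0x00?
[00] 60 00 → 0x6000
  op=0x6000>>11=0xc ⇒ goto (J)
  imm: (w>>0)&0x7ff=0x0 → $0

goto $0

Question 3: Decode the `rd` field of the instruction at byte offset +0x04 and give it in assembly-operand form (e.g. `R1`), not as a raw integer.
@+04  big-endian(d1 92) = 0xd192
  op=0xd192>>11=0x1a ⇒ ldi (RI)
  rd@[10:8]=0x1 ⇒ R1
  imm@[7:0]=0x92 ⇒ $146

R1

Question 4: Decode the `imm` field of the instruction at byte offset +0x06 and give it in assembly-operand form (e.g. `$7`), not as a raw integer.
$197

@+06  big-endian(d6 c5) = 0xd6c5
  top 5b → 0x1a → ldi [RI]
  rd: (w>>8)&0x7=0x6 → R6
  imm: (w>>0)&0xff=0xc5 → $197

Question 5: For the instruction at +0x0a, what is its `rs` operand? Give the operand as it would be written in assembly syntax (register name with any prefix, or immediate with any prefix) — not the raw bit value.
R0

+0x0a: b8 00 ⇒ word 0xb800 (big)
  op=0xb800>>11=0x17 ⇒ shl (RR)
  [10:8] rd=0 = R0
  [7:5] rs=0 = R0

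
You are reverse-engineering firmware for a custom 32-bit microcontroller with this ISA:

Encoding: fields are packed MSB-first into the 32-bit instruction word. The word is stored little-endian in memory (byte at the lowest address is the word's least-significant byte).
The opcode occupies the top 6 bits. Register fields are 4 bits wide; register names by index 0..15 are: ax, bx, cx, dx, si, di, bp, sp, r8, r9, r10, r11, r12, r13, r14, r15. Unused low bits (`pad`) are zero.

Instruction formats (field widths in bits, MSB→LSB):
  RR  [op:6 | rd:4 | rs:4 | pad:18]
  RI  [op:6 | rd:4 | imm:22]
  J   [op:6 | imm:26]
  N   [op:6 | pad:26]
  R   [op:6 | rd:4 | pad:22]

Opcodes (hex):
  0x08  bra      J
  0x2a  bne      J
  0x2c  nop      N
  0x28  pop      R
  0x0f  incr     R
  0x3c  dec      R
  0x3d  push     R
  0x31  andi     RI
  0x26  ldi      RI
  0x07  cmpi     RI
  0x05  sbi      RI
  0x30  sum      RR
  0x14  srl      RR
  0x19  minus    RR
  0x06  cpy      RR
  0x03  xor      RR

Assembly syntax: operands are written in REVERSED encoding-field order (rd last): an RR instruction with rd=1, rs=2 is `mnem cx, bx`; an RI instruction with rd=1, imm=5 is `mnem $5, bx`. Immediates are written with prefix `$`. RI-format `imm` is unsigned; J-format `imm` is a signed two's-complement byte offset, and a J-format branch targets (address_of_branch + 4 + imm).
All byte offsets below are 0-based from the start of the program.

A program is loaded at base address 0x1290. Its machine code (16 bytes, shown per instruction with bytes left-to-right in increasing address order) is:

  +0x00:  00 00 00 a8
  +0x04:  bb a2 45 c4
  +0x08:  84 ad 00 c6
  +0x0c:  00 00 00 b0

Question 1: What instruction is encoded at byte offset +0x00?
bne $0

@+00  little-endian(00 00 00 a8) = 0xa8000000
  top 6b → 0x2a → bne [J]
  imm: (w>>0)&0x3ffffff=0x0 → $0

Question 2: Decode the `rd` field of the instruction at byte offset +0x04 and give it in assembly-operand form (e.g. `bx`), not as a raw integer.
bx

@+04  little-endian(bb a2 45 c4) = 0xc445a2bb
  top 6b → 0x31 → andi [RI]
  rd: (w>>22)&0xf=0x1 → bx
  imm: (w>>0)&0x3fffff=0x5a2bb → $369339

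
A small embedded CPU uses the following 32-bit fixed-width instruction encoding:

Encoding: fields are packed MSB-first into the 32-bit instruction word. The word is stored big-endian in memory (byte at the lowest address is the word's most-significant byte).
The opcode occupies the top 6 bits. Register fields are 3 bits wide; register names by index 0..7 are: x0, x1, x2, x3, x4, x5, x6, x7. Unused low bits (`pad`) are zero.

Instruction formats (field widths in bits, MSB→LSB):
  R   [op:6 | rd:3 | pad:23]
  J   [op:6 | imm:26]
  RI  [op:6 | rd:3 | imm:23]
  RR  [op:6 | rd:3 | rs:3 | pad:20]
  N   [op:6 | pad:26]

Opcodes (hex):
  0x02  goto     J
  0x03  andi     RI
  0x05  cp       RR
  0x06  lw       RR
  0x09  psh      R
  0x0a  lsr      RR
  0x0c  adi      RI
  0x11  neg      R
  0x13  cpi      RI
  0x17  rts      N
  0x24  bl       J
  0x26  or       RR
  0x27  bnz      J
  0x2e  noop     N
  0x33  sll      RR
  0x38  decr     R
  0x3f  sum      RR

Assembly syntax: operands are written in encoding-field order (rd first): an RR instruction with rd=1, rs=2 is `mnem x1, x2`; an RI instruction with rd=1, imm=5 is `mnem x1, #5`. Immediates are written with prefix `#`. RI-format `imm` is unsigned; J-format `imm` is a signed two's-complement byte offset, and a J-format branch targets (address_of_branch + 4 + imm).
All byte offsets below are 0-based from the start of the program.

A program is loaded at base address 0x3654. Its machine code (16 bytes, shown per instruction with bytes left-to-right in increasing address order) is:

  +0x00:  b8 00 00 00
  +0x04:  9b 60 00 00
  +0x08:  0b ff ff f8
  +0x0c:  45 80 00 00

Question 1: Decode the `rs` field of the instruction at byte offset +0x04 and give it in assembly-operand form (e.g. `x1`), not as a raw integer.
x6

[04] 9b 60 00 00 → 0x9b600000
  top 6b → 0x26 → or [RR]
  rd: (w>>23)&0x7=0x6 → x6
  rs: (w>>20)&0x7=0x6 → x6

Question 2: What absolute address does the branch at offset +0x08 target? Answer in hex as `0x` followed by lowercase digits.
+0x08: 0b ff ff f8 ⇒ word 0x0bfffff8 (big)
  opcode bits[31:26]=0x2: goto/J
  imm: (w>>0)&0x3ffffff=0x3fffff8 (s26→-8) → #-8
  target = base 0x3654 + off 0x08 + 4 + imm -8 = 0x3658

0x3658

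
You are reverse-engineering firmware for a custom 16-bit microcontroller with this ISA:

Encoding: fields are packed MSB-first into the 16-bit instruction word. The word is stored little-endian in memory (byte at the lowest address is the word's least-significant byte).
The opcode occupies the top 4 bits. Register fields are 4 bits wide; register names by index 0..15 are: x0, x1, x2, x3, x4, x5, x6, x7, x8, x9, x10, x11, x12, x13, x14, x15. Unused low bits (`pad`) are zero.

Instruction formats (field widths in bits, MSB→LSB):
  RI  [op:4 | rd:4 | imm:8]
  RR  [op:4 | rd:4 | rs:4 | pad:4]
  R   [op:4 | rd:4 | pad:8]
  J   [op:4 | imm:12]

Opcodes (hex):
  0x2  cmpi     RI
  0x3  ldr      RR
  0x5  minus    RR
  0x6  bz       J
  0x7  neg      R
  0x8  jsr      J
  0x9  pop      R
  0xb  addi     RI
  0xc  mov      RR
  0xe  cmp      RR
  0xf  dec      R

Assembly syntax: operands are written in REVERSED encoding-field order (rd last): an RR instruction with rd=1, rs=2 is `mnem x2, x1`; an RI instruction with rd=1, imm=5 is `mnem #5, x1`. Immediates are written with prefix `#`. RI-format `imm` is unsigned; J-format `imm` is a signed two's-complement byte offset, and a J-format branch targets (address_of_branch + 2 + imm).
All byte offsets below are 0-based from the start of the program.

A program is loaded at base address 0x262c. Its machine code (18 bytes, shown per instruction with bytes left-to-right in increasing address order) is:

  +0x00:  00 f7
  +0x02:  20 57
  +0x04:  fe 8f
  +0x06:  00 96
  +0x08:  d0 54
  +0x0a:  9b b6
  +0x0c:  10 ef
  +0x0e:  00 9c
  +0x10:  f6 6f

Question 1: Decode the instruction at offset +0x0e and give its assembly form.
[0e] 00 9c → 0x9c00
  op=0x9c00>>12=0x9 ⇒ pop (R)
  rd@[11:8]=0xc ⇒ x12

pop x12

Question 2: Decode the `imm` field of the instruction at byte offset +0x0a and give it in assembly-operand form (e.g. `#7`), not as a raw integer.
off 0x0a: read 9b b6 as little → 0xb69b
  opcode bits[15:12]=0xb: addi/RI
  [11:8] rd=6 = x6
  [7:0] imm=155 = #155

#155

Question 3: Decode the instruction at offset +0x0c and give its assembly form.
cmp x1, x15

[0c] 10 ef → 0xef10
  op=0xef10>>12=0xe ⇒ cmp (RR)
  rd: (w>>8)&0xf=0xf → x15
  rs: (w>>4)&0xf=0x1 → x1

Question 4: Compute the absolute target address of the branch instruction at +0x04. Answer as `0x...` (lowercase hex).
0x2630

@+04  little-endian(fe 8f) = 0x8ffe
  op=0x8ffe>>12=0x8 ⇒ jsr (J)
  imm: (w>>0)&0xfff=0xffe (s12→-2) → #-2
  target = base 0x262c + off 0x04 + 2 + imm -2 = 0x2630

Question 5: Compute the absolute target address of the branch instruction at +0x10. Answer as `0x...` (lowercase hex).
[10] f6 6f → 0x6ff6
  op=0x6ff6>>12=0x6 ⇒ bz (J)
  imm: (w>>0)&0xfff=0xff6 (s12→-10) → #-10
  target = base 0x262c + off 0x10 + 2 + imm -10 = 0x2634

0x2634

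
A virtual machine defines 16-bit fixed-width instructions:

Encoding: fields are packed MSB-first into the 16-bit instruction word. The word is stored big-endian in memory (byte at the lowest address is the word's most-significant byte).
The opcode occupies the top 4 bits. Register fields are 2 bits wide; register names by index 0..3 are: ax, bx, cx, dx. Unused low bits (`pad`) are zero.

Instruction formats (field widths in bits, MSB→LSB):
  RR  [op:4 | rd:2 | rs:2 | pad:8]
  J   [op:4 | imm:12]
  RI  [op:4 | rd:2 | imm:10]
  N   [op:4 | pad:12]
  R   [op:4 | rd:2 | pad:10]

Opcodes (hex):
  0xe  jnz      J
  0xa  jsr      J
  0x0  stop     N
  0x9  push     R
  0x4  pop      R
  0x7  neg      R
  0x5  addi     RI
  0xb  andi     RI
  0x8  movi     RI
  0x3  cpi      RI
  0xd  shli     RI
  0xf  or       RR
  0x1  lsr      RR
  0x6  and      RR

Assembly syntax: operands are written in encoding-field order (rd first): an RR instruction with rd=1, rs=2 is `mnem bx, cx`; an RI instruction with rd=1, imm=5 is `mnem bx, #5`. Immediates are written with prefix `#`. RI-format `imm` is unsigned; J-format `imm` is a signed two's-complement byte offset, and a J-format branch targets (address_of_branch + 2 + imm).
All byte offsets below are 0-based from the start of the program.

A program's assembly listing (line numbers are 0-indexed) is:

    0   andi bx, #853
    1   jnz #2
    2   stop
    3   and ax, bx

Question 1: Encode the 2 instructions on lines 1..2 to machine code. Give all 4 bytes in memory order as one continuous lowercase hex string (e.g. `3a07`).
e0020000

line 1 (jnz): pack op=0xe:4|imm=2:12 = 0xe002; big→ e0 02
line 2 (stop): pack op=0x0:4|pad=0:12 = 0x0000; big→ 00 00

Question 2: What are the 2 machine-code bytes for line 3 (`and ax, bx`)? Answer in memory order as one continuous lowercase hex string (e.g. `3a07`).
3. and fields op=0x6:4|rd=0:2|rs=1:2|pad=0:8 → word 6100h → 61 00

6100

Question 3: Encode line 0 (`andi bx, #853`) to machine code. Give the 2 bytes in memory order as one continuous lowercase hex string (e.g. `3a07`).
b755

L0: andi op=0xb:4|rd=1:2|imm=853:10 ⇒ 0xb755 ⇒ big b7 55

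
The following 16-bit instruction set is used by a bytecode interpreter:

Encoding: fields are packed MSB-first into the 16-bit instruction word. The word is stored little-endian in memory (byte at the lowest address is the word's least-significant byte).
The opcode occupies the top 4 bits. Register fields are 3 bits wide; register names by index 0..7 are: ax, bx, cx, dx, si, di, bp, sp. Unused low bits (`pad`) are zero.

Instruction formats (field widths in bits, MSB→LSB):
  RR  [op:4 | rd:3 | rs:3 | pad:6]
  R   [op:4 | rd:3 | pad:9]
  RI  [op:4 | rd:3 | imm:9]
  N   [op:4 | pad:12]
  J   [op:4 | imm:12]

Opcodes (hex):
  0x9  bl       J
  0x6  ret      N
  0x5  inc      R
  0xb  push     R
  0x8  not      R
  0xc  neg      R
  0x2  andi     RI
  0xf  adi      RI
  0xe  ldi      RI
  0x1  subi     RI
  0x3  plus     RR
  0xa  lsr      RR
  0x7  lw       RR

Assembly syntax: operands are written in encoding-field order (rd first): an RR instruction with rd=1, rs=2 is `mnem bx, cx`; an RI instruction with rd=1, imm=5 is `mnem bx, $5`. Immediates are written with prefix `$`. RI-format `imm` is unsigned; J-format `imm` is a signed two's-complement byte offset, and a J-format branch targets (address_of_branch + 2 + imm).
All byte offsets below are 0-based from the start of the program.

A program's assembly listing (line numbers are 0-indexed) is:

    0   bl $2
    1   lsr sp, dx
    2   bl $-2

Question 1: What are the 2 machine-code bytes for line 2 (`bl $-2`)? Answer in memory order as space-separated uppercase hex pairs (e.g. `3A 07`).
FE 9F

line 2 (bl): pack op=0x9:4|imm=-2:12 = 0x9ffe; little→ fe 9f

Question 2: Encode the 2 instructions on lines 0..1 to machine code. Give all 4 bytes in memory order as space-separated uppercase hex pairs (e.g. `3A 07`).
02 90 C0 AE

line 0 (bl): pack op=0x9:4|imm=2:12 = 0x9002; little→ 02 90
line 1 (lsr): pack op=0xa:4|rd=7:3|rs=3:3|pad=0:6 = 0xaec0; little→ c0 ae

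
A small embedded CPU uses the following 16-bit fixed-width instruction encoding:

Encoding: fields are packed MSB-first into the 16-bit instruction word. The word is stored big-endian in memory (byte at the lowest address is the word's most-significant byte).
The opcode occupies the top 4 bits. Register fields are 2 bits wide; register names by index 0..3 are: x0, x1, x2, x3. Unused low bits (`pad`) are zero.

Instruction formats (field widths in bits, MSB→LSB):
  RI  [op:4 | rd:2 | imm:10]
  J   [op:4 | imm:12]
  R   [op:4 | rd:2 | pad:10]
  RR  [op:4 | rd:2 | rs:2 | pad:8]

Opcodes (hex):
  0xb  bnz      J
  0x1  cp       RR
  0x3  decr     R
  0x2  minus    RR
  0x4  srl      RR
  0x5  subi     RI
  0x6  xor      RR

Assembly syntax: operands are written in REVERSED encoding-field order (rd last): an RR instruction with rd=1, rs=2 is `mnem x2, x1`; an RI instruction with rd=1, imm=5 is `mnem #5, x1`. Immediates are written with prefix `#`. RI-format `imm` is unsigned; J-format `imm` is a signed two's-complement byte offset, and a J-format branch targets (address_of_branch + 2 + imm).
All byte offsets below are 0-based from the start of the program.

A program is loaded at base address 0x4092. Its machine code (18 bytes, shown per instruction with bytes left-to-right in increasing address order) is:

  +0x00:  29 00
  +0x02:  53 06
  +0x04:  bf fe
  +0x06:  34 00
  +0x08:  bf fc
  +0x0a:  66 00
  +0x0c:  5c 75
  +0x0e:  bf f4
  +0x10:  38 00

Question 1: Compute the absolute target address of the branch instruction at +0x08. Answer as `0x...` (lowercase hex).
0x4098

@+08  big-endian(bf fc) = 0xbffc
  top 4b → 0xb → bnz [J]
  [11:0] imm=4092 (s12→-4) = #-4
  target = base 0x4092 + off 0x08 + 2 + imm -4 = 0x4098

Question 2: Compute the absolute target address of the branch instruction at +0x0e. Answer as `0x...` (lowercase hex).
@+0e  big-endian(bf f4) = 0xbff4
  op=0xbff4>>12=0xb ⇒ bnz (J)
  imm: (w>>0)&0xfff=0xff4 (s12→-12) → #-12
  target = base 0x4092 + off 0x0e + 2 + imm -12 = 0x4096

0x4096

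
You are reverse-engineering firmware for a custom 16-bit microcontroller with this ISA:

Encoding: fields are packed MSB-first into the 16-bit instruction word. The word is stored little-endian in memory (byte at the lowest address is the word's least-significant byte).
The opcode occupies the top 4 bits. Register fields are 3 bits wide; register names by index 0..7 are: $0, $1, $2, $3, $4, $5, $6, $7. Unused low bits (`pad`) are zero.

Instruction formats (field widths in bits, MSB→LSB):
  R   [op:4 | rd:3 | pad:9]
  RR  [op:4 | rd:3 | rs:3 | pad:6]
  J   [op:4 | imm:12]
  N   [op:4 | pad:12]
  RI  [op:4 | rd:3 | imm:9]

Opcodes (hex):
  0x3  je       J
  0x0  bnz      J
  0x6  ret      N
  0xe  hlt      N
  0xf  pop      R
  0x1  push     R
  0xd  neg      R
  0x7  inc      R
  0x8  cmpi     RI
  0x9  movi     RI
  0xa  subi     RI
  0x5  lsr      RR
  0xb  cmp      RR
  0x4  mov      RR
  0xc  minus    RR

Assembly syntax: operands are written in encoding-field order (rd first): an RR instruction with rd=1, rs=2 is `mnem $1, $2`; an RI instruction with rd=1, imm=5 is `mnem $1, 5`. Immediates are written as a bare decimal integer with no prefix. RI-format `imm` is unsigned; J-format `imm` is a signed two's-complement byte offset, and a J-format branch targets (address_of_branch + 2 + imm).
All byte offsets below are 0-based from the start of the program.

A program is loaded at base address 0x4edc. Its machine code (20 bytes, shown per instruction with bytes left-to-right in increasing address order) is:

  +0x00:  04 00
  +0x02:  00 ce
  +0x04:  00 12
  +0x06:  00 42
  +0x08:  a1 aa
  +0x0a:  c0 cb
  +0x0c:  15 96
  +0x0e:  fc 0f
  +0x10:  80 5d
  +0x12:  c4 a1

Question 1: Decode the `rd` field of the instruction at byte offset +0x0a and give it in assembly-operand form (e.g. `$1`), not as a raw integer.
+0x0a: c0 cb ⇒ word 0xcbc0 (little)
  op=0xcbc0>>12=0xc ⇒ minus (RR)
  rd: (w>>9)&0x7=0x5 → $5
  rs: (w>>6)&0x7=0x7 → $7

$5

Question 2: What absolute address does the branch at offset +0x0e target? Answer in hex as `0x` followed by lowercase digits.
+0x0e: fc 0f ⇒ word 0x0ffc (little)
  op=0x0ffc>>12=0x0 ⇒ bnz (J)
  [11:0] imm=4092 (s12→-4) = -4
  target = base 0x4edc + off 0x0e + 2 + imm -4 = 0x4ee8

0x4ee8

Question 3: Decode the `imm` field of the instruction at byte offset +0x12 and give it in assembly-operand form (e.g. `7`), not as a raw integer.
off 0x12: read c4 a1 as little → 0xa1c4
  op=0xa1c4>>12=0xa ⇒ subi (RI)
  rd: (w>>9)&0x7=0x0 → $0
  imm: (w>>0)&0x1ff=0x1c4 → 452

452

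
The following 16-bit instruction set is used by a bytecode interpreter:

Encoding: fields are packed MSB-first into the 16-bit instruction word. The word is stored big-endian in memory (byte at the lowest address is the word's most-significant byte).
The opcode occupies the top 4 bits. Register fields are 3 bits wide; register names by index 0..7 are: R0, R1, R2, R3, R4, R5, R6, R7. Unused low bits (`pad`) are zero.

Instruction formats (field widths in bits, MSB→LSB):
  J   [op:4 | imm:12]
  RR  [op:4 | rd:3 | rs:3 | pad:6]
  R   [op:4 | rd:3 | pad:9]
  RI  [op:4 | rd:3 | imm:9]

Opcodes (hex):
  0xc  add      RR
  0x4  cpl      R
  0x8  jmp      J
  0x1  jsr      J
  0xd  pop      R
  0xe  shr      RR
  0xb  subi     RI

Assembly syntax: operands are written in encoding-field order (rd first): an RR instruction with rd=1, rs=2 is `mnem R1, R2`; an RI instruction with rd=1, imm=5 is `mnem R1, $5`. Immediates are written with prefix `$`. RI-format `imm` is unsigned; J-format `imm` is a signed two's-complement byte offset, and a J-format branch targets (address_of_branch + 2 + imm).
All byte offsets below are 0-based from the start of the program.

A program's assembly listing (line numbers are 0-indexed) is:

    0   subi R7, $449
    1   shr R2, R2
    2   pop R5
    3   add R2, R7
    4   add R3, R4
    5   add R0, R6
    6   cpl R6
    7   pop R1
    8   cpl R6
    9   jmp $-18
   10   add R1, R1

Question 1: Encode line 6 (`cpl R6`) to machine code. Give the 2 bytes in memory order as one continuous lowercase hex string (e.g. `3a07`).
6. cpl fields op=0x4:4|rd=6:3|pad=0:9 → word 4c00h → 4c 00

4c00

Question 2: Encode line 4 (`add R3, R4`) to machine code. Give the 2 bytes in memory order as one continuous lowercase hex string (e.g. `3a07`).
4. add fields op=0xc:4|rd=3:3|rs=4:3|pad=0:6 → word c700h → c7 00

c700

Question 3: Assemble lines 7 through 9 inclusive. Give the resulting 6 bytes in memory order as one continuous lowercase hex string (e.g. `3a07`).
d2004c008fee

L7: pop op=0xd:4|rd=1:3|pad=0:9 ⇒ 0xd200 ⇒ big d2 00
L8: cpl op=0x4:4|rd=6:3|pad=0:9 ⇒ 0x4c00 ⇒ big 4c 00
L9: jmp op=0x8:4|imm=-18:12 ⇒ 0x8fee ⇒ big 8f ee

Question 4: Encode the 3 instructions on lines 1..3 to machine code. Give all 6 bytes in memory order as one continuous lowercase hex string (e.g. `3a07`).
1. shr fields op=0xe:4|rd=2:3|rs=2:3|pad=0:6 → word e480h → e4 80
2. pop fields op=0xd:4|rd=5:3|pad=0:9 → word da00h → da 00
3. add fields op=0xc:4|rd=2:3|rs=7:3|pad=0:6 → word c5c0h → c5 c0

e480da00c5c0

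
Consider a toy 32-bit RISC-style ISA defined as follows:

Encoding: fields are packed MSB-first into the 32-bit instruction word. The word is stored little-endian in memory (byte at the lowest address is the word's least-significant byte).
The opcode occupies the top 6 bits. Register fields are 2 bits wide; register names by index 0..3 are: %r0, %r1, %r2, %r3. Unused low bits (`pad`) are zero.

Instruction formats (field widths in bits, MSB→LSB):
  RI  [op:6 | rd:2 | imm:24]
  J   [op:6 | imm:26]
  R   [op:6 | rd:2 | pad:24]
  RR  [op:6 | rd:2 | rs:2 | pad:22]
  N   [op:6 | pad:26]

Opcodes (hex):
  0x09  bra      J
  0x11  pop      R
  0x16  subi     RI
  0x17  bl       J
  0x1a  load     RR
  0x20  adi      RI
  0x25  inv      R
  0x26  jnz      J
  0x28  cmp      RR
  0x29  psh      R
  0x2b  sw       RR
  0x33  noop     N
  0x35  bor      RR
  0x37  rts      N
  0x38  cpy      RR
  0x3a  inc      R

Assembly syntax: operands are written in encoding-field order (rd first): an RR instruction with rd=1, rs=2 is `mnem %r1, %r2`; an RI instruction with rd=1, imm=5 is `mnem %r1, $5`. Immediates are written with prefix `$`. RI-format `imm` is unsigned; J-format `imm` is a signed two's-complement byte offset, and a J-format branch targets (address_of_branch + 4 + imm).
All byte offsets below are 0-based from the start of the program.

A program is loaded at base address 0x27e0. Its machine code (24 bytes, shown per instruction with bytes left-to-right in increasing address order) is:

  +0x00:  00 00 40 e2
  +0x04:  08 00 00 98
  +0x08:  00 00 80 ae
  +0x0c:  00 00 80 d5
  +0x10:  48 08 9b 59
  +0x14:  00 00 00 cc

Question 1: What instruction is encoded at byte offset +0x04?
+0x04: 08 00 00 98 ⇒ word 0x98000008 (little)
  opcode bits[31:26]=0x26: jnz/J
  imm@[25:0]=0x8 ⇒ $8

jnz $8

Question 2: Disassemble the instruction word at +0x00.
+0x00: 00 00 40 e2 ⇒ word 0xe2400000 (little)
  opcode bits[31:26]=0x38: cpy/RR
  rd: (w>>24)&0x3=0x2 → %r2
  rs: (w>>22)&0x3=0x1 → %r1

cpy %r2, %r1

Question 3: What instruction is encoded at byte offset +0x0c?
+0x0c: 00 00 80 d5 ⇒ word 0xd5800000 (little)
  top 6b → 0x35 → bor [RR]
  [25:24] rd=1 = %r1
  [23:22] rs=2 = %r2

bor %r1, %r2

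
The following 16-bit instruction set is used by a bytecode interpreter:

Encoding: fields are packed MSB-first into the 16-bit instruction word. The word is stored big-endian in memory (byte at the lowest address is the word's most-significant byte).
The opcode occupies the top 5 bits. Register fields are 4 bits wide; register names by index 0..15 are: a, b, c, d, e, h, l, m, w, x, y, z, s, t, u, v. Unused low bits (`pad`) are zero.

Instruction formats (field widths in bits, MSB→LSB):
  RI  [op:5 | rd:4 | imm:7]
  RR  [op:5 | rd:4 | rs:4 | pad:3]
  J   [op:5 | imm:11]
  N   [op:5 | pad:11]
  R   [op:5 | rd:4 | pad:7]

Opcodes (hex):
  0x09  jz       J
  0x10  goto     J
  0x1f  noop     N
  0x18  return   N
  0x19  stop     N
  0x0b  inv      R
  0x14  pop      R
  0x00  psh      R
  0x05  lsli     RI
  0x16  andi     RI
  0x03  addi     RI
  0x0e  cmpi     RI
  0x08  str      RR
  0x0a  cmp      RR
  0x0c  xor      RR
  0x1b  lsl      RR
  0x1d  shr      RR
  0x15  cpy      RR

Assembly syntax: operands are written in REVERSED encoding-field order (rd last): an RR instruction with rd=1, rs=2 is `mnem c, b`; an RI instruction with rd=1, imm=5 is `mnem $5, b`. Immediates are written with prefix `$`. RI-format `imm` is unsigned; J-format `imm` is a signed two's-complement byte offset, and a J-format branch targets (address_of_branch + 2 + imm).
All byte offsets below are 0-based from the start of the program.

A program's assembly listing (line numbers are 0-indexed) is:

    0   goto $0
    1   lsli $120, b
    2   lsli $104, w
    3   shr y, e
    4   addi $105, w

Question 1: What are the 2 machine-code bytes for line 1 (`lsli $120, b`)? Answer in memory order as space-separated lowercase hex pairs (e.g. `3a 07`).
28 f8

line 1 (lsli): pack op=0x5:5|rd=1:4|imm=120:7 = 0x28f8; big→ 28 f8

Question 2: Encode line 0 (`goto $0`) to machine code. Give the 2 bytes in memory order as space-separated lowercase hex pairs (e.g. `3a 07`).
0. goto fields op=0x10:5|imm=0:11 → word 8000h → 80 00

80 00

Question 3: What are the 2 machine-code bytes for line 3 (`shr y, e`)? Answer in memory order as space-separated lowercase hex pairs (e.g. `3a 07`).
ea 50

3. shr fields op=0x1d:5|rd=4:4|rs=10:4|pad=0:3 → word ea50h → ea 50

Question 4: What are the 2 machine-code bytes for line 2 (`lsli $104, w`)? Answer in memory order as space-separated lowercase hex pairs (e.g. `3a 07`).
2c 68

2. lsli fields op=0x5:5|rd=8:4|imm=104:7 → word 2c68h → 2c 68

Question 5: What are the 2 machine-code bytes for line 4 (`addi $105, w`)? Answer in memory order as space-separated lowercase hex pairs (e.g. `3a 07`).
line 4 (addi): pack op=0x3:5|rd=8:4|imm=105:7 = 0x1c69; big→ 1c 69

1c 69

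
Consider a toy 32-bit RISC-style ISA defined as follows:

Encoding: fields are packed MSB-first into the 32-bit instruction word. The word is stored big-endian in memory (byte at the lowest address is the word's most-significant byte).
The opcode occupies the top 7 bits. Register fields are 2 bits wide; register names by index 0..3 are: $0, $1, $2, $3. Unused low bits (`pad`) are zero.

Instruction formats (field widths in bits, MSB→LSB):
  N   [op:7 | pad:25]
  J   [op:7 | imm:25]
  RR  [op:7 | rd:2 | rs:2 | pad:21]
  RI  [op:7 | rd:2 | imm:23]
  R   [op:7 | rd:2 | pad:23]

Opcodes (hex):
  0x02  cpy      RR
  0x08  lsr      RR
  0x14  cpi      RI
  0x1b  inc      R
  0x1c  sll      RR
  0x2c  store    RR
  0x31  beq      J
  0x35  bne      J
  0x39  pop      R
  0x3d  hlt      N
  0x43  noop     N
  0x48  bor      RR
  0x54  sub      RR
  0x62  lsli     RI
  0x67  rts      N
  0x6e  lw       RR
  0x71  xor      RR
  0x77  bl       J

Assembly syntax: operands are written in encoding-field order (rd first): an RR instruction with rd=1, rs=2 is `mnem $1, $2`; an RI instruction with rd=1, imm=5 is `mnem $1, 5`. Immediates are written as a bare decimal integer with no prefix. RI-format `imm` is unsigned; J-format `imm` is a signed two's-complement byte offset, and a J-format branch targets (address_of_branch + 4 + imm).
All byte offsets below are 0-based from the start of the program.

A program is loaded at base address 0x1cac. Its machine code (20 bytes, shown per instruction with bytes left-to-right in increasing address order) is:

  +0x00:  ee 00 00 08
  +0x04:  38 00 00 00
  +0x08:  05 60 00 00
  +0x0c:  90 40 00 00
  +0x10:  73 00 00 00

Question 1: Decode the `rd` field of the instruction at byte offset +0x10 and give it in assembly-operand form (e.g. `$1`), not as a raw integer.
+0x10: 73 00 00 00 ⇒ word 0x73000000 (big)
  op=0x73000000>>25=0x39 ⇒ pop (R)
  rd: (w>>23)&0x3=0x2 → $2

$2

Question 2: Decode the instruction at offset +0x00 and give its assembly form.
bl 8

off 0x00: read ee 00 00 08 as big → 0xee000008
  op=0xee000008>>25=0x77 ⇒ bl (J)
  [24:0] imm=8 = 8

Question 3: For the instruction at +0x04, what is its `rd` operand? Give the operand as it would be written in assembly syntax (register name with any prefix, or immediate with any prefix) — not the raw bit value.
$0

@+04  big-endian(38 00 00 00) = 0x38000000
  top 7b → 0x1c → sll [RR]
  rd@[24:23]=0x0 ⇒ $0
  rs@[22:21]=0x0 ⇒ $0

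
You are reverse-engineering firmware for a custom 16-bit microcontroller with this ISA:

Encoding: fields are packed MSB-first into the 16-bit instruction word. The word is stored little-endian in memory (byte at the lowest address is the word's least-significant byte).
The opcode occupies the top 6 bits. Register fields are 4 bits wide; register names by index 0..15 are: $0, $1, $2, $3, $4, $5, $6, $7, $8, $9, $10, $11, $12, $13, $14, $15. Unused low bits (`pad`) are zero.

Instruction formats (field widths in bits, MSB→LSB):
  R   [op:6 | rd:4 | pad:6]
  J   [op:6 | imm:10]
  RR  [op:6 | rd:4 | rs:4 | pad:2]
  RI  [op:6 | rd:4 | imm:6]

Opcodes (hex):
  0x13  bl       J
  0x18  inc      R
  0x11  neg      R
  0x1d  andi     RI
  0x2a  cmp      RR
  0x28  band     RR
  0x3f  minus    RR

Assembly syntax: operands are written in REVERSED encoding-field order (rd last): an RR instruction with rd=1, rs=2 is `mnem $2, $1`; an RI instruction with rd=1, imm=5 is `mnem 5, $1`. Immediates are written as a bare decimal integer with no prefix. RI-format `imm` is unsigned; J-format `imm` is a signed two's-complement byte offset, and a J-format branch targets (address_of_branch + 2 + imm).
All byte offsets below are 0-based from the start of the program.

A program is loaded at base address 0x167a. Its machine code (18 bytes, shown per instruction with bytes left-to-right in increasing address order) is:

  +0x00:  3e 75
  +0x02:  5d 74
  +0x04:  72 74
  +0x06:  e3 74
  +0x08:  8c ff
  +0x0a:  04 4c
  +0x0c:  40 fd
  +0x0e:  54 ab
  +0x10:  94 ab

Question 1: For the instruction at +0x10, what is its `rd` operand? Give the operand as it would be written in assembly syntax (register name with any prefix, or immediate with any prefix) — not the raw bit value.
$14

+0x10: 94 ab ⇒ word 0xab94 (little)
  opcode bits[15:10]=0x2a: cmp/RR
  [9:6] rd=14 = $14
  [5:2] rs=5 = $5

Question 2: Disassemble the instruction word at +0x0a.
@+0a  little-endian(04 4c) = 0x4c04
  opcode bits[15:10]=0x13: bl/J
  [9:0] imm=4 = 4

bl 4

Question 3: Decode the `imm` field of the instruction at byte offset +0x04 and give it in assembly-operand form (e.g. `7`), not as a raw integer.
off 0x04: read 72 74 as little → 0x7472
  op=0x7472>>10=0x1d ⇒ andi (RI)
  [9:6] rd=1 = $1
  [5:0] imm=50 = 50

50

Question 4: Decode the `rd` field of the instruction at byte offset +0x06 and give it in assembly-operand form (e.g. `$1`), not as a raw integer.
[06] e3 74 → 0x74e3
  op=0x74e3>>10=0x1d ⇒ andi (RI)
  rd: (w>>6)&0xf=0x3 → $3
  imm: (w>>0)&0x3f=0x23 → 35

$3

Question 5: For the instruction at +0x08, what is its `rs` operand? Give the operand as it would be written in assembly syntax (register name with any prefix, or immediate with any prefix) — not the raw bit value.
$3

+0x08: 8c ff ⇒ word 0xff8c (little)
  top 6b → 0x3f → minus [RR]
  [9:6] rd=14 = $14
  [5:2] rs=3 = $3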